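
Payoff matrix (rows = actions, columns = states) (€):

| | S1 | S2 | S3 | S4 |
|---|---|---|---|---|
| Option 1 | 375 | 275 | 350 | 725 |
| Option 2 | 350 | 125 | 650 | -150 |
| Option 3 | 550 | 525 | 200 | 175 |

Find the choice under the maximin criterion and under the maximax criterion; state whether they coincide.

Row minima: Option 1=275, Option 2=-150, Option 3=175
Best worst-case = 275 → Option 1.
Row maxima: Option 1=725, Option 2=650, Option 3=550
Best best-case = 725 → Option 1.

maximin → Option 1; maximax → Option 1 (agree)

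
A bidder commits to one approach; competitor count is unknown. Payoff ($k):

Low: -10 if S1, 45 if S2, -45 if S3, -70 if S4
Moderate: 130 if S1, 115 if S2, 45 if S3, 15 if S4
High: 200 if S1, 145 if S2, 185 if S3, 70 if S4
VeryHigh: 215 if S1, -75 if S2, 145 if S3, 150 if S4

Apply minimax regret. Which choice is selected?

Column bests: S1=215, S2=145, S3=185, S4=150.
Low regrets: 225, 100, 230, 220 → max 230
Moderate regrets: 85, 30, 140, 135 → max 140
High regrets: 15, 0, 0, 80 → max 80
VeryHigh regrets: 0, 220, 40, 0 → max 220
Smallest max regret = 80 → High.

High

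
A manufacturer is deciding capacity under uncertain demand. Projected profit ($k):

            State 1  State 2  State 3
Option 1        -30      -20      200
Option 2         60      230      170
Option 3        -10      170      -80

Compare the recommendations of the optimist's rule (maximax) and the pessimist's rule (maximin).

maximax → Option 2; maximin → Option 2 (agree)

Row maxima: Option 1=200, Option 2=230, Option 3=170
Best best-case = 230 → Option 2.
Row minima: Option 1=-30, Option 2=60, Option 3=-80
Best worst-case = 60 → Option 2.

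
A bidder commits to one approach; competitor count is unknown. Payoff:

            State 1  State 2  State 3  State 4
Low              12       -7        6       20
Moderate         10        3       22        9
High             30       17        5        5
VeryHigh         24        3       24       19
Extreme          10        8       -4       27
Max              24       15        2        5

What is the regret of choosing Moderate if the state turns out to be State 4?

18

Best payoff under State 4 is 27.
Regret = 27 − 9 = 18.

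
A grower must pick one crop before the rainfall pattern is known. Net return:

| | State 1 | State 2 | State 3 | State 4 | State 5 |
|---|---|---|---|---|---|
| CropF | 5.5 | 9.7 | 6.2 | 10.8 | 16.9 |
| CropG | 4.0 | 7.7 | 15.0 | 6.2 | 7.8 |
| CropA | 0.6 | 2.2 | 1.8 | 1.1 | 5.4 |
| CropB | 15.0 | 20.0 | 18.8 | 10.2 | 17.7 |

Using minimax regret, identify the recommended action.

Column bests: State 1=15.0, State 2=20.0, State 3=18.8, State 4=10.8, State 5=17.7.
CropF regrets: 9.5, 10.3, 12.6, 0.0, 0.8 → max 12.6
CropG regrets: 11.0, 12.3, 3.8, 4.6, 9.9 → max 12.3
CropA regrets: 14.4, 17.8, 17.0, 9.7, 12.3 → max 17.8
CropB regrets: 0.0, 0.0, 0.0, 0.6, 0.0 → max 0.6
Smallest max regret = 0.6 → CropB.

CropB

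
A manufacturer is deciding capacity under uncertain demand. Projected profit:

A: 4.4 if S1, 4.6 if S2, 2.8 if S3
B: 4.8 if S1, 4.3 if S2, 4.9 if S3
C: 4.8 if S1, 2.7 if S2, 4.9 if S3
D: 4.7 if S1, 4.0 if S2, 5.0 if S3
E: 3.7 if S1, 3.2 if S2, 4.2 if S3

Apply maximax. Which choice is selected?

D

Row maxima: A=4.6, B=4.9, C=4.9, D=5.0, E=4.2
Best best-case = 5.0 → D.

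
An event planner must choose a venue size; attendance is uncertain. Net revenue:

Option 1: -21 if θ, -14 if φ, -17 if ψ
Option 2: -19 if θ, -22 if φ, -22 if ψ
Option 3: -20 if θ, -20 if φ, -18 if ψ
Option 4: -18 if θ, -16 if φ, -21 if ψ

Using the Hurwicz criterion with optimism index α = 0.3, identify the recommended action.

Option 1: 0.3·(-14) + 0.7·(-21) = -18.9
Option 2: 0.3·(-19) + 0.7·(-22) = -21.1
Option 3: 0.3·(-18) + 0.7·(-20) = -19.4
Option 4: 0.3·(-16) + 0.7·(-21) = -19.5
Highest Hurwicz score = -18.9 → Option 1.

Option 1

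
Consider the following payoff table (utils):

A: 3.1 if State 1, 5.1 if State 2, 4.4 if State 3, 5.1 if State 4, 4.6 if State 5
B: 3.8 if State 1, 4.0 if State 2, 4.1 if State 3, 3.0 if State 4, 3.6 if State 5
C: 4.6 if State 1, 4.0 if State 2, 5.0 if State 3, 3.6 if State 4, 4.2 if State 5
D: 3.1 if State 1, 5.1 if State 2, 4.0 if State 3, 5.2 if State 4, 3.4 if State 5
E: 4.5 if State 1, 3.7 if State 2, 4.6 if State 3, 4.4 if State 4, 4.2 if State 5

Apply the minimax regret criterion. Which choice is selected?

Column bests: State 1=4.6, State 2=5.1, State 3=5.0, State 4=5.2, State 5=4.6.
A regrets: 1.5, 0.0, 0.6, 0.1, 0.0 → max 1.5
B regrets: 0.8, 1.1, 0.9, 2.2, 1.0 → max 2.2
C regrets: 0.0, 1.1, 0.0, 1.6, 0.4 → max 1.6
D regrets: 1.5, 0.0, 1.0, 0.0, 1.2 → max 1.5
E regrets: 0.1, 1.4, 0.4, 0.8, 0.4 → max 1.4
Smallest max regret = 1.4 → E.

E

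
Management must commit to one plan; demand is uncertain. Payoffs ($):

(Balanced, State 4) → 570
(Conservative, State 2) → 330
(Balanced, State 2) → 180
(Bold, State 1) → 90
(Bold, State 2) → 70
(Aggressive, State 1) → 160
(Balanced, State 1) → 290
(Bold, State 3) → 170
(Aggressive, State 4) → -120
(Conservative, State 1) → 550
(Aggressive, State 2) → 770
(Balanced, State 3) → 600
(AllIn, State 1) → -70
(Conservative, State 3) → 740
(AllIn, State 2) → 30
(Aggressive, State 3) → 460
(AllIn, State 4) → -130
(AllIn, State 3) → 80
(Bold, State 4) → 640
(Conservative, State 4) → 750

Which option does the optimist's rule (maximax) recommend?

Aggressive

Row maxima: Conservative=750, Balanced=600, Aggressive=770, Bold=640, AllIn=80
Best best-case = 770 → Aggressive.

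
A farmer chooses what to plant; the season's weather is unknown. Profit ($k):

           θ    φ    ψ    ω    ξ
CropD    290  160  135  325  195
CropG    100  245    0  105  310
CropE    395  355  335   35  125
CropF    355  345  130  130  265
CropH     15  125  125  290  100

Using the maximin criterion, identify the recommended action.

CropD

Row minima: CropD=135, CropG=0, CropE=35, CropF=130, CropH=15
Best worst-case = 135 → CropD.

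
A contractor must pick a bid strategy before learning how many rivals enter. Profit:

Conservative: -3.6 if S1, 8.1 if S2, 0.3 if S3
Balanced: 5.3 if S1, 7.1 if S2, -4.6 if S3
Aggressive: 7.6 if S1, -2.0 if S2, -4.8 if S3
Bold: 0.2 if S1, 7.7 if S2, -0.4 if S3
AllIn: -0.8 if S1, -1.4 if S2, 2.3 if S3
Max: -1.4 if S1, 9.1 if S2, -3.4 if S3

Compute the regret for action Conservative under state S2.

1.0

Best payoff under S2 is 9.1.
Regret = 9.1 − 8.1 = 1.0.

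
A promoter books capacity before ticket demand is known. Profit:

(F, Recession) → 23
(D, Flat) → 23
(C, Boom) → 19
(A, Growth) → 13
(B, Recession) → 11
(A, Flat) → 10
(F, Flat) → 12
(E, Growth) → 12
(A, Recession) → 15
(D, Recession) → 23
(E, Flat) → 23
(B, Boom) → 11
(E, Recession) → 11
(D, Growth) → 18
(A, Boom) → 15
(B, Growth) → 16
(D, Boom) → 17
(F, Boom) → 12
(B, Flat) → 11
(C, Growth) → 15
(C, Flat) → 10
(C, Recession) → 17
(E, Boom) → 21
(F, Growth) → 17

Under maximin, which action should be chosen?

D

Row minima: A=10, B=11, C=10, D=17, E=11, F=12
Best worst-case = 17 → D.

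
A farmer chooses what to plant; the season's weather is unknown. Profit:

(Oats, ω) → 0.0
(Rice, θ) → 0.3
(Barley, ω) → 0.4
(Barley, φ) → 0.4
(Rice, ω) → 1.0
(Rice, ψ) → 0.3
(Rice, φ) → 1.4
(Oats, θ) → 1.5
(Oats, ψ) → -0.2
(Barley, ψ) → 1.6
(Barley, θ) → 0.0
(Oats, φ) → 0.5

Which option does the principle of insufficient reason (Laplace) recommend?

Row averages: Barley=0.6, Oats=0.45, Rice=0.75
Highest average = 0.75 → Rice.

Rice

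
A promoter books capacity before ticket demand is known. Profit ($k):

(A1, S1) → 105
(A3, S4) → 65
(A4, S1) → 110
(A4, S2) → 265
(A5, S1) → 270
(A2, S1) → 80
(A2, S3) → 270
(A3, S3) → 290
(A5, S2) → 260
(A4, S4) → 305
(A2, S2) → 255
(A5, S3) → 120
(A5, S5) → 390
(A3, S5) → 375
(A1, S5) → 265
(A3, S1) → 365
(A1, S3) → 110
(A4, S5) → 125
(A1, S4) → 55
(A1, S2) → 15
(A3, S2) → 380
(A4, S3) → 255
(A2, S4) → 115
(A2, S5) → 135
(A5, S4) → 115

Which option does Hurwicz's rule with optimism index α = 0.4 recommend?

A1: 0.4·265 + 0.6·15 = 115
A2: 0.4·270 + 0.6·80 = 156
A3: 0.4·380 + 0.6·65 = 191
A4: 0.4·305 + 0.6·110 = 188
A5: 0.4·390 + 0.6·115 = 225
Highest Hurwicz score = 225 → A5.

A5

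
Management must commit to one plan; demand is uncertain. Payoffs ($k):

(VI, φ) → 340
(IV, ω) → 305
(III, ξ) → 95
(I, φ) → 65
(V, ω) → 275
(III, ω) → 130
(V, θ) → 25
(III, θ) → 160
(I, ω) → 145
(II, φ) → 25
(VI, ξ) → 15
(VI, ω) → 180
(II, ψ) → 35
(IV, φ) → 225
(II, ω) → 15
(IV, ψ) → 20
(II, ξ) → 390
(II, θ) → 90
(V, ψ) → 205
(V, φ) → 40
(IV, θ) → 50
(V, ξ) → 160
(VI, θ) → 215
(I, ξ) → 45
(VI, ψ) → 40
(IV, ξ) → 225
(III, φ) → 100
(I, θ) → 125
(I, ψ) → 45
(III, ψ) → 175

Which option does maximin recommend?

III

Row minima: I=45, II=15, III=95, IV=20, V=25, VI=15
Best worst-case = 95 → III.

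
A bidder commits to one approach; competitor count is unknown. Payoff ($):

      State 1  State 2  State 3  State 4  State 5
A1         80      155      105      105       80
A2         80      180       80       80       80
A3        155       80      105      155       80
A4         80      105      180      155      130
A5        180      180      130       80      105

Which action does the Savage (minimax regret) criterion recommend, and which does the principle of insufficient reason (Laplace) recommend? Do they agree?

minimax regret → A5; laplace → A5 (agree)

Column bests: State 1=180, State 2=180, State 3=180, State 4=155, State 5=130.
A1 regrets: 100, 25, 75, 50, 50 → max 100
A2 regrets: 100, 0, 100, 75, 50 → max 100
A3 regrets: 25, 100, 75, 0, 50 → max 100
A4 regrets: 100, 75, 0, 0, 0 → max 100
A5 regrets: 0, 0, 50, 75, 25 → max 75
Smallest max regret = 75 → A5.
Row averages: A1=105, A2=100, A3=115, A4=130, A5=135
Highest average = 135 → A5.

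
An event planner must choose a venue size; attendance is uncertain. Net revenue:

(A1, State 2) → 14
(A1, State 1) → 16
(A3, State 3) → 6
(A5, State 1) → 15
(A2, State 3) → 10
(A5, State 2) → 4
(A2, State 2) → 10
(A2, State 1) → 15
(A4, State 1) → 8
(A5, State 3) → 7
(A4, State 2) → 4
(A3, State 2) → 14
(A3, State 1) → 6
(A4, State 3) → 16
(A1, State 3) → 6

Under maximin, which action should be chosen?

A2

Row minima: A1=6, A2=10, A3=6, A4=4, A5=4
Best worst-case = 10 → A2.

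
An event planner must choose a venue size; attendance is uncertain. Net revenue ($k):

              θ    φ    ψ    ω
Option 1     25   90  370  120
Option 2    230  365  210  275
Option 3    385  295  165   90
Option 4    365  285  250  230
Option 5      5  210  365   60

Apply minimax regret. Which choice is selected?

Column bests: θ=385, φ=365, ψ=370, ω=275.
Option 1 regrets: 360, 275, 0, 155 → max 360
Option 2 regrets: 155, 0, 160, 0 → max 160
Option 3 regrets: 0, 70, 205, 185 → max 205
Option 4 regrets: 20, 80, 120, 45 → max 120
Option 5 regrets: 380, 155, 5, 215 → max 380
Smallest max regret = 120 → Option 4.

Option 4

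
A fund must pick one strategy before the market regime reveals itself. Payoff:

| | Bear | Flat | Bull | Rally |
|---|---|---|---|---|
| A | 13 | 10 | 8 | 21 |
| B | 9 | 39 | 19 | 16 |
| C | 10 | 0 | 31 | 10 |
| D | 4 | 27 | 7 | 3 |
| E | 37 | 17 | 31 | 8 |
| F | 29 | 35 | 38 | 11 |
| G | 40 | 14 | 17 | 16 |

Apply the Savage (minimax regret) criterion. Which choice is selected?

F

Column bests: Bear=40, Flat=39, Bull=38, Rally=21.
A regrets: 27, 29, 30, 0 → max 30
B regrets: 31, 0, 19, 5 → max 31
C regrets: 30, 39, 7, 11 → max 39
D regrets: 36, 12, 31, 18 → max 36
E regrets: 3, 22, 7, 13 → max 22
F regrets: 11, 4, 0, 10 → max 11
G regrets: 0, 25, 21, 5 → max 25
Smallest max regret = 11 → F.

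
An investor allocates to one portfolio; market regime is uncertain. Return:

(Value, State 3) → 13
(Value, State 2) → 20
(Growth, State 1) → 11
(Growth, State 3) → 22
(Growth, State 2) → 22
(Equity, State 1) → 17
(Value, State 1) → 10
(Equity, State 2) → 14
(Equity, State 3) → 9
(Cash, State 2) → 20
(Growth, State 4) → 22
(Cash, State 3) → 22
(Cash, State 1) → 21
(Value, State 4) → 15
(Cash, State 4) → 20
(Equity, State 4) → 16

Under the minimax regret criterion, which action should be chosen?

Column bests: State 1=21, State 2=22, State 3=22, State 4=22.
Equity regrets: 4, 8, 13, 6 → max 13
Value regrets: 11, 2, 9, 7 → max 11
Growth regrets: 10, 0, 0, 0 → max 10
Cash regrets: 0, 2, 0, 2 → max 2
Smallest max regret = 2 → Cash.

Cash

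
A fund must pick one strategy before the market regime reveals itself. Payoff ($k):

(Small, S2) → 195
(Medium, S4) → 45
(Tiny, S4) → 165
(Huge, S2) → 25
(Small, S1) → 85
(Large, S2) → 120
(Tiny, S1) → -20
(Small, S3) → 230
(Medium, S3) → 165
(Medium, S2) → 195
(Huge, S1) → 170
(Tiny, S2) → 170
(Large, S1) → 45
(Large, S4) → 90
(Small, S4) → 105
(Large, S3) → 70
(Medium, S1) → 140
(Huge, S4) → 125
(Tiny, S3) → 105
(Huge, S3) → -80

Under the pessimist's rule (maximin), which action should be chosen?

Row minima: Tiny=-20, Small=85, Medium=45, Large=45, Huge=-80
Best worst-case = 85 → Small.

Small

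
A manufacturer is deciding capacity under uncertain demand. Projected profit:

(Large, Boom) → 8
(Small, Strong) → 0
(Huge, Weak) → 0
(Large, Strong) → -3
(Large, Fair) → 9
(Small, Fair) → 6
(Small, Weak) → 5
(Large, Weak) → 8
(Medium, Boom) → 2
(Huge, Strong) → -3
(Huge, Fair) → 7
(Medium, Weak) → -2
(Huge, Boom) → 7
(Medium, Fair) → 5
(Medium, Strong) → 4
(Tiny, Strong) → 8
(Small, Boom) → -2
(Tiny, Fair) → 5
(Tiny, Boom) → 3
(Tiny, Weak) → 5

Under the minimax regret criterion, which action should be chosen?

Tiny

Column bests: Weak=8, Fair=9, Strong=8, Boom=8.
Tiny regrets: 3, 4, 0, 5 → max 5
Small regrets: 3, 3, 8, 10 → max 10
Medium regrets: 10, 4, 4, 6 → max 10
Large regrets: 0, 0, 11, 0 → max 11
Huge regrets: 8, 2, 11, 1 → max 11
Smallest max regret = 5 → Tiny.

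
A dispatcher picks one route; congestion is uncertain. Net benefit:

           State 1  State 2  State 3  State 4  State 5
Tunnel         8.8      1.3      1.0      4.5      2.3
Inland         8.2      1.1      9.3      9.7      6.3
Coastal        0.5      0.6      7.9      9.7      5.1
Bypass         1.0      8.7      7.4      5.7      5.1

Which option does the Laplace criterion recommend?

Row averages: Tunnel=3.58, Inland=6.92, Coastal=4.76, Bypass=5.58
Highest average = 6.92 → Inland.

Inland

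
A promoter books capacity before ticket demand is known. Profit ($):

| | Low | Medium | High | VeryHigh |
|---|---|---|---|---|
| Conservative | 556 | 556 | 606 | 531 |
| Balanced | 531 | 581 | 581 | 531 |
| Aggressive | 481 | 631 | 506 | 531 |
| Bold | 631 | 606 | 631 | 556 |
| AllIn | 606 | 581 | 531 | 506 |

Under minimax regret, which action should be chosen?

Bold

Column bests: Low=631, Medium=631, High=631, VeryHigh=556.
Conservative regrets: 75, 75, 25, 25 → max 75
Balanced regrets: 100, 50, 50, 25 → max 100
Aggressive regrets: 150, 0, 125, 25 → max 150
Bold regrets: 0, 25, 0, 0 → max 25
AllIn regrets: 25, 50, 100, 50 → max 100
Smallest max regret = 25 → Bold.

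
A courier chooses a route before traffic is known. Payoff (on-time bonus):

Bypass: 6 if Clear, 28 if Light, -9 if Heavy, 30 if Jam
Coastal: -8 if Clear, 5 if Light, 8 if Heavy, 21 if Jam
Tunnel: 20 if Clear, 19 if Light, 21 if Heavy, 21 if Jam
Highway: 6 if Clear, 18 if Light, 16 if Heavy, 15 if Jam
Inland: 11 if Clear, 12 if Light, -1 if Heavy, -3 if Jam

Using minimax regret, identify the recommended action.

Tunnel

Column bests: Clear=20, Light=28, Heavy=21, Jam=30.
Bypass regrets: 14, 0, 30, 0 → max 30
Coastal regrets: 28, 23, 13, 9 → max 28
Tunnel regrets: 0, 9, 0, 9 → max 9
Highway regrets: 14, 10, 5, 15 → max 15
Inland regrets: 9, 16, 22, 33 → max 33
Smallest max regret = 9 → Tunnel.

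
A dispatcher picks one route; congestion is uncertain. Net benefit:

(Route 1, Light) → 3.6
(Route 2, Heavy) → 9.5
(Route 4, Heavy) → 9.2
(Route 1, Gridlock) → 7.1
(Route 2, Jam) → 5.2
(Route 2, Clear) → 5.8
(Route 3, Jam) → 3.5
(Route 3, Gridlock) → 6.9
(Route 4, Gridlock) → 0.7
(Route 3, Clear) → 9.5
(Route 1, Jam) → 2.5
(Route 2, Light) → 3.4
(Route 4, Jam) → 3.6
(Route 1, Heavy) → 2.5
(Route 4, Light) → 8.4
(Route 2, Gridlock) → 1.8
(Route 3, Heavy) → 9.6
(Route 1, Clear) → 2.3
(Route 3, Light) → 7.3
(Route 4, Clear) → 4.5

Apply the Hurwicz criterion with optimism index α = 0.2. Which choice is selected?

Route 3

Route 1: 0.2·7.1 + 0.8·2.3 = 3.26
Route 2: 0.2·9.5 + 0.8·1.8 = 3.34
Route 3: 0.2·9.6 + 0.8·3.5 = 4.72
Route 4: 0.2·9.2 + 0.8·0.7 = 2.4
Highest Hurwicz score = 4.72 → Route 3.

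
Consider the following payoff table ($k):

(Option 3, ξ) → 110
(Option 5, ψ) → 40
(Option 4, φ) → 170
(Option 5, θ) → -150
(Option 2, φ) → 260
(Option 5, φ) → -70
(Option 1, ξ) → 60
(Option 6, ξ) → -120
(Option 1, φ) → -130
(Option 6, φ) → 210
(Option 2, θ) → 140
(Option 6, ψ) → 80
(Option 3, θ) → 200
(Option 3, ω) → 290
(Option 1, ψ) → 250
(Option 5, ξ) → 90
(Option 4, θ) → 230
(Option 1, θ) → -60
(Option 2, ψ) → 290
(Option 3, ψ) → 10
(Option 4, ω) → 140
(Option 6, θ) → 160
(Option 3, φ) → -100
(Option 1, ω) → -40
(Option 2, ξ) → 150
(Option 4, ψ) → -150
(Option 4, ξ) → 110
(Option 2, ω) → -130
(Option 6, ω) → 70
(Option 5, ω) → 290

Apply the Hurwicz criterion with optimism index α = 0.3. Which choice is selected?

Option 3

Option 1: 0.3·250 + 0.7·(-130) = -16
Option 2: 0.3·290 + 0.7·(-130) = -4
Option 3: 0.3·290 + 0.7·(-100) = 17
Option 4: 0.3·230 + 0.7·(-150) = -36
Option 5: 0.3·290 + 0.7·(-150) = -18
Option 6: 0.3·210 + 0.7·(-120) = -21
Highest Hurwicz score = 17 → Option 3.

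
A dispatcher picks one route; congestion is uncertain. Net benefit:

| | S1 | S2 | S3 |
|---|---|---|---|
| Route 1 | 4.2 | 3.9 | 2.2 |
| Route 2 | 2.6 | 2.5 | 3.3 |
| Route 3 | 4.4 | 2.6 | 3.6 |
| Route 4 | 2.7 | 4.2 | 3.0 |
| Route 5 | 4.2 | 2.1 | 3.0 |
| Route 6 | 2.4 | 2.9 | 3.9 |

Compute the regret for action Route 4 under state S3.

Best payoff under S3 is 3.9.
Regret = 3.9 − 3.0 = 0.9.

0.9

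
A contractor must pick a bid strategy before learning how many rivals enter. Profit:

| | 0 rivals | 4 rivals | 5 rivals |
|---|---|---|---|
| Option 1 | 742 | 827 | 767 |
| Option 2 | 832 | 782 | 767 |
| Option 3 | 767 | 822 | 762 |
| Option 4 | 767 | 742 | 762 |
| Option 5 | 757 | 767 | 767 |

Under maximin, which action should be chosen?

Row minima: Option 1=742, Option 2=767, Option 3=762, Option 4=742, Option 5=757
Best worst-case = 767 → Option 2.

Option 2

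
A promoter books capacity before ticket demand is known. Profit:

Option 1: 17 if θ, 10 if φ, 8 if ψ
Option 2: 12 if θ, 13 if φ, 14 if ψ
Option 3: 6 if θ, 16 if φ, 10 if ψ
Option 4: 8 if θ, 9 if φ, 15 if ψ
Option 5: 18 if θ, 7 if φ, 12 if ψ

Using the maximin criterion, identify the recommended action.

Row minima: Option 1=8, Option 2=12, Option 3=6, Option 4=8, Option 5=7
Best worst-case = 12 → Option 2.

Option 2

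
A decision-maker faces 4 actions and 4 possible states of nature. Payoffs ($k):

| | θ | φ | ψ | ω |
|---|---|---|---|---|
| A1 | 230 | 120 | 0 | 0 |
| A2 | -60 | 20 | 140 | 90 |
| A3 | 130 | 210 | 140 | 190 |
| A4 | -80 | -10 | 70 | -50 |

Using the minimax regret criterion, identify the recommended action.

A3

Column bests: θ=230, φ=210, ψ=140, ω=190.
A1 regrets: 0, 90, 140, 190 → max 190
A2 regrets: 290, 190, 0, 100 → max 290
A3 regrets: 100, 0, 0, 0 → max 100
A4 regrets: 310, 220, 70, 240 → max 310
Smallest max regret = 100 → A3.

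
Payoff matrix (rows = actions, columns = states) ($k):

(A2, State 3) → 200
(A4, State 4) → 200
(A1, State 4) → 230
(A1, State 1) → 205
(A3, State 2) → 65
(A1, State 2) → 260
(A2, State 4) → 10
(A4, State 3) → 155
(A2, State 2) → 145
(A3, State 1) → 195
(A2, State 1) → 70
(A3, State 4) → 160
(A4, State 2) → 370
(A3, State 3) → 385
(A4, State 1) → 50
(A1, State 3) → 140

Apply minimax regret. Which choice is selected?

Column bests: State 1=205, State 2=370, State 3=385, State 4=230.
A1 regrets: 0, 110, 245, 0 → max 245
A2 regrets: 135, 225, 185, 220 → max 225
A3 regrets: 10, 305, 0, 70 → max 305
A4 regrets: 155, 0, 230, 30 → max 230
Smallest max regret = 225 → A2.

A2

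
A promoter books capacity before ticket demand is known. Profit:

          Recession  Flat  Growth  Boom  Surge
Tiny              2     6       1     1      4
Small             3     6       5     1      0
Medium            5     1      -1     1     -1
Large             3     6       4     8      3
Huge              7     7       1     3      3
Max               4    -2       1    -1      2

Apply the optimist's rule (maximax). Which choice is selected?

Large

Row maxima: Tiny=6, Small=6, Medium=5, Large=8, Huge=7, Max=4
Best best-case = 8 → Large.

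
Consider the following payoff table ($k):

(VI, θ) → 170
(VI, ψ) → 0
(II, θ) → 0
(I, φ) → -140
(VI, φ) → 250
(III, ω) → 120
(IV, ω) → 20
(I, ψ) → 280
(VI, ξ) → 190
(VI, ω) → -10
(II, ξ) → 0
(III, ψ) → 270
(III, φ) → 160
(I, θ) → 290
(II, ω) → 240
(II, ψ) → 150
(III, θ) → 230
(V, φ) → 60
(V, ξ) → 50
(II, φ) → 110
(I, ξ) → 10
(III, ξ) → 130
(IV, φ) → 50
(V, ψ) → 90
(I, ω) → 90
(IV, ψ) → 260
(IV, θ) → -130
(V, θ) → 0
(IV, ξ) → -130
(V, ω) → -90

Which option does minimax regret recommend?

III

Column bests: θ=290, φ=250, ψ=280, ω=240, ξ=190.
I regrets: 0, 390, 0, 150, 180 → max 390
II regrets: 290, 140, 130, 0, 190 → max 290
III regrets: 60, 90, 10, 120, 60 → max 120
IV regrets: 420, 200, 20, 220, 320 → max 420
V regrets: 290, 190, 190, 330, 140 → max 330
VI regrets: 120, 0, 280, 250, 0 → max 280
Smallest max regret = 120 → III.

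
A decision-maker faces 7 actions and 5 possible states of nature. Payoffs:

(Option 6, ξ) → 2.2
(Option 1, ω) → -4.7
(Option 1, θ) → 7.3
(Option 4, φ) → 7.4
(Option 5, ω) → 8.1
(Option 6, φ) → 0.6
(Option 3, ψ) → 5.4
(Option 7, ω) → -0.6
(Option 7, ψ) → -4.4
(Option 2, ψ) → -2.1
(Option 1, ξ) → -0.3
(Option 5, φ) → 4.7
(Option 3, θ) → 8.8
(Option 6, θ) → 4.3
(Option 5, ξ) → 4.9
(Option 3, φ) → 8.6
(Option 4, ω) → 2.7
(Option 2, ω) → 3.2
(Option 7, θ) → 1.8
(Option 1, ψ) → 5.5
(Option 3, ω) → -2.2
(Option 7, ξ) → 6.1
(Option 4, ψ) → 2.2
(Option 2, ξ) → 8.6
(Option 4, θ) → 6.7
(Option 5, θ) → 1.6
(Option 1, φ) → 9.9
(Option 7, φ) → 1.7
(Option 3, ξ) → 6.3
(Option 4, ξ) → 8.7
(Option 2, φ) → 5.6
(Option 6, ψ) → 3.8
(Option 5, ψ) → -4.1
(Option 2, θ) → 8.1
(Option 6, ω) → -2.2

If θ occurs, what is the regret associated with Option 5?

Best payoff under θ is 8.8.
Regret = 8.8 − 1.6 = 7.2.

7.2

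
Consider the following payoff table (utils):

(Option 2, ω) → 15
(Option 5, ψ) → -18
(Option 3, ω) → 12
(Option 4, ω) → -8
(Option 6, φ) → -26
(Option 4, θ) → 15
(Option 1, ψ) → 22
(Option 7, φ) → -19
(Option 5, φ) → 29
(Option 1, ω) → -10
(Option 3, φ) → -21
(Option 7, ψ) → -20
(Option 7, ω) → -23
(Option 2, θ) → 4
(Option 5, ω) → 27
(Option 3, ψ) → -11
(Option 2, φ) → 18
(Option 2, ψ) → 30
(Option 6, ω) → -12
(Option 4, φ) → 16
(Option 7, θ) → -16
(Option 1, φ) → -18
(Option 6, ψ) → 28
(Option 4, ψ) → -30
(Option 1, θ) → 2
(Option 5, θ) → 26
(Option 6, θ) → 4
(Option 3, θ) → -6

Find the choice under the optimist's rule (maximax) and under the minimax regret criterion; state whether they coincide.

Row maxima: Option 1=22, Option 2=30, Option 3=12, Option 4=16, Option 5=29, Option 6=28, Option 7=-16
Best best-case = 30 → Option 2.
Column bests: θ=26, φ=29, ψ=30, ω=27.
Option 1 regrets: 24, 47, 8, 37 → max 47
Option 2 regrets: 22, 11, 0, 12 → max 22
Option 3 regrets: 32, 50, 41, 15 → max 50
Option 4 regrets: 11, 13, 60, 35 → max 60
Option 5 regrets: 0, 0, 48, 0 → max 48
Option 6 regrets: 22, 55, 2, 39 → max 55
Option 7 regrets: 42, 48, 50, 50 → max 50
Smallest max regret = 22 → Option 2.

maximax → Option 2; minimax regret → Option 2 (agree)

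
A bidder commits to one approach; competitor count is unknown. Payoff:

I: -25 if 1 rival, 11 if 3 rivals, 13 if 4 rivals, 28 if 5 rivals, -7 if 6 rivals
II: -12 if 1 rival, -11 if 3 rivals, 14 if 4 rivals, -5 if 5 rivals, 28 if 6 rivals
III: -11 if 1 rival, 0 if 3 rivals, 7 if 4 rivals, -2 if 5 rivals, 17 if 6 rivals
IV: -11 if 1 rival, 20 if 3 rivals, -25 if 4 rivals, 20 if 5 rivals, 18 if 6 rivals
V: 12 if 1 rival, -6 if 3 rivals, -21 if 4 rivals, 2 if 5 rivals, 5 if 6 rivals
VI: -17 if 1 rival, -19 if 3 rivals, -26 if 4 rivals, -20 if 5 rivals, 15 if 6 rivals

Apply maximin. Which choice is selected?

Row minima: I=-25, II=-12, III=-11, IV=-25, V=-21, VI=-26
Best worst-case = -11 → III.

III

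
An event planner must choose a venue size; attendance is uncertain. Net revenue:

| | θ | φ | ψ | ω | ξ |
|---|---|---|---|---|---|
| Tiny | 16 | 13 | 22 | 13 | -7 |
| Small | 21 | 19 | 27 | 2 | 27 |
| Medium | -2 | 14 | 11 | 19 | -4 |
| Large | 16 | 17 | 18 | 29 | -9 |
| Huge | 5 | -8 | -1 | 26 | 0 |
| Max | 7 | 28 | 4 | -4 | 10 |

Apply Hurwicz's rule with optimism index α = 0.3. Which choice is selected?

Small

Tiny: 0.3·22 + 0.7·(-7) = 1.7
Small: 0.3·27 + 0.7·2 = 9.5
Medium: 0.3·19 + 0.7·(-4) = 2.9
Large: 0.3·29 + 0.7·(-9) = 2.4
Huge: 0.3·26 + 0.7·(-8) = 2.2
Max: 0.3·28 + 0.7·(-4) = 5.6
Highest Hurwicz score = 9.5 → Small.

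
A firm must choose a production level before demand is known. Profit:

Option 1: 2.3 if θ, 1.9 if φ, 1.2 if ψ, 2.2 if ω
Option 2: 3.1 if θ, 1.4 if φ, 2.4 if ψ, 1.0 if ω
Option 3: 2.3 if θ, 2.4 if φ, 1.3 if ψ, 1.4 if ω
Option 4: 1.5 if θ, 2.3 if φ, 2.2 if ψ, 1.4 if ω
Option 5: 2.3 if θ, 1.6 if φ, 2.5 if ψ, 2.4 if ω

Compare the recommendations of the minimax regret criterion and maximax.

Column bests: θ=3.1, φ=2.4, ψ=2.5, ω=2.4.
Option 1 regrets: 0.8, 0.5, 1.3, 0.2 → max 1.3
Option 2 regrets: 0.0, 1.0, 0.1, 1.4 → max 1.4
Option 3 regrets: 0.8, 0.0, 1.2, 1.0 → max 1.2
Option 4 regrets: 1.6, 0.1, 0.3, 1.0 → max 1.6
Option 5 regrets: 0.8, 0.8, 0.0, 0.0 → max 0.8
Smallest max regret = 0.8 → Option 5.
Row maxima: Option 1=2.3, Option 2=3.1, Option 3=2.4, Option 4=2.3, Option 5=2.5
Best best-case = 3.1 → Option 2.

minimax regret → Option 5; maximax → Option 2 (disagree)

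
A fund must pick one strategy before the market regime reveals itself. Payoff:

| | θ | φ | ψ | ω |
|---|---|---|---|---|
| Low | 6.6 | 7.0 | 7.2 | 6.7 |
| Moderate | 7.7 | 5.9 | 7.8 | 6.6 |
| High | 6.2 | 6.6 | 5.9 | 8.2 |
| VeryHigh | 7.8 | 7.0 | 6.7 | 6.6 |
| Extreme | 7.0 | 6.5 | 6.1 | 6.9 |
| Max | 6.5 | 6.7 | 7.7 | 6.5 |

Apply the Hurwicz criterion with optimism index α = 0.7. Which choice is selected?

High

Low: 0.7·7.2 + 0.3·6.6 = 7.02
Moderate: 0.7·7.8 + 0.3·5.9 = 7.23
High: 0.7·8.2 + 0.3·5.9 = 7.51
VeryHigh: 0.7·7.8 + 0.3·6.6 = 7.44
Extreme: 0.7·7.0 + 0.3·6.1 = 6.73
Max: 0.7·7.7 + 0.3·6.5 = 7.34
Highest Hurwicz score = 7.51 → High.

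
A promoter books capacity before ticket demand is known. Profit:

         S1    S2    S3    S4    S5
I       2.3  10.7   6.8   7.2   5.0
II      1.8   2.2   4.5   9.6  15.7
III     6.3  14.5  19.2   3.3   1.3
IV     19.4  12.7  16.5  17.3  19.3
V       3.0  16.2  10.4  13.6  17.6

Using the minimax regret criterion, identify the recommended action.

Column bests: S1=19.4, S2=16.2, S3=19.2, S4=17.3, S5=19.3.
I regrets: 17.1, 5.5, 12.4, 10.1, 14.3 → max 17.1
II regrets: 17.6, 14.0, 14.7, 7.7, 3.6 → max 17.6
III regrets: 13.1, 1.7, 0.0, 14.0, 18.0 → max 18.0
IV regrets: 0.0, 3.5, 2.7, 0.0, 0.0 → max 3.5
V regrets: 16.4, 0.0, 8.8, 3.7, 1.7 → max 16.4
Smallest max regret = 3.5 → IV.

IV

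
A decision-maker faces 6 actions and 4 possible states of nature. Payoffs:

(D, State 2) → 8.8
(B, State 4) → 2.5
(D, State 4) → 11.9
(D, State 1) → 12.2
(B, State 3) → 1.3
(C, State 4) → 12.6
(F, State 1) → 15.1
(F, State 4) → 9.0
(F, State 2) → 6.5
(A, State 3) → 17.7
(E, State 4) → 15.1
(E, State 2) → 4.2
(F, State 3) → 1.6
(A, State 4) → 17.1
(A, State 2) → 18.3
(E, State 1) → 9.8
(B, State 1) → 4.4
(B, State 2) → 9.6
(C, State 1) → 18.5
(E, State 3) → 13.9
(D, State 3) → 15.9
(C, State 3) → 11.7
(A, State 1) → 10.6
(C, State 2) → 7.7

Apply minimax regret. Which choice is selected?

A

Column bests: State 1=18.5, State 2=18.3, State 3=17.7, State 4=17.1.
A regrets: 7.9, 0.0, 0.0, 0.0 → max 7.9
B regrets: 14.1, 8.7, 16.4, 14.6 → max 16.4
C regrets: 0.0, 10.6, 6.0, 4.5 → max 10.6
D regrets: 6.3, 9.5, 1.8, 5.2 → max 9.5
E regrets: 8.7, 14.1, 3.8, 2.0 → max 14.1
F regrets: 3.4, 11.8, 16.1, 8.1 → max 16.1
Smallest max regret = 7.9 → A.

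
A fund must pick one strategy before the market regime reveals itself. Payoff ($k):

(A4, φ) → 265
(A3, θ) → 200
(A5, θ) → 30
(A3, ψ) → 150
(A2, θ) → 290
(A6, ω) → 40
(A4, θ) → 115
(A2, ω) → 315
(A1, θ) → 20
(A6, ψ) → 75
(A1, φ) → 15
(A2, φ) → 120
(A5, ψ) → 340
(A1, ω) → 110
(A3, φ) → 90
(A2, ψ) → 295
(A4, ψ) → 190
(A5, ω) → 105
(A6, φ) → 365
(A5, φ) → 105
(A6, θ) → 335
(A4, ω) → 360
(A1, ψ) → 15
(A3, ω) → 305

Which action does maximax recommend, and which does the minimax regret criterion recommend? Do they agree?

Row maxima: A1=110, A2=315, A3=305, A4=360, A5=340, A6=365
Best best-case = 365 → A6.
Column bests: θ=335, φ=365, ψ=340, ω=360.
A1 regrets: 315, 350, 325, 250 → max 350
A2 regrets: 45, 245, 45, 45 → max 245
A3 regrets: 135, 275, 190, 55 → max 275
A4 regrets: 220, 100, 150, 0 → max 220
A5 regrets: 305, 260, 0, 255 → max 305
A6 regrets: 0, 0, 265, 320 → max 320
Smallest max regret = 220 → A4.

maximax → A6; minimax regret → A4 (disagree)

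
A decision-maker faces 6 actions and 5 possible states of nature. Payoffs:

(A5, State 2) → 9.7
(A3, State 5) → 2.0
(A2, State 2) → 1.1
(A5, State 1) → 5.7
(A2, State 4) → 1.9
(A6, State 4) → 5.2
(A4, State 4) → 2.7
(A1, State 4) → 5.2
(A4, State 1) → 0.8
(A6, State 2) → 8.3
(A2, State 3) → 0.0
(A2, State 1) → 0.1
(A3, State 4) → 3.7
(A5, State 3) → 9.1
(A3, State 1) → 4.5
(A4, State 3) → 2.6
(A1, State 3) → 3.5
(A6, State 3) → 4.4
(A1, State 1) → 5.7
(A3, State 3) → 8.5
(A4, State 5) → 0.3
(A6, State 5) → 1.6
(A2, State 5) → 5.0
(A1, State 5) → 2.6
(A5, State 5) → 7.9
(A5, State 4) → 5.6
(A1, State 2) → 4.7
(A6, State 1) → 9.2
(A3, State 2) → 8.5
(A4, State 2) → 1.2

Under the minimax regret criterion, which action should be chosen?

A5

Column bests: State 1=9.2, State 2=9.7, State 3=9.1, State 4=5.6, State 5=7.9.
A1 regrets: 3.5, 5.0, 5.6, 0.4, 5.3 → max 5.6
A2 regrets: 9.1, 8.6, 9.1, 3.7, 2.9 → max 9.1
A3 regrets: 4.7, 1.2, 0.6, 1.9, 5.9 → max 5.9
A4 regrets: 8.4, 8.5, 6.5, 2.9, 7.6 → max 8.5
A5 regrets: 3.5, 0.0, 0.0, 0.0, 0.0 → max 3.5
A6 regrets: 0.0, 1.4, 4.7, 0.4, 6.3 → max 6.3
Smallest max regret = 3.5 → A5.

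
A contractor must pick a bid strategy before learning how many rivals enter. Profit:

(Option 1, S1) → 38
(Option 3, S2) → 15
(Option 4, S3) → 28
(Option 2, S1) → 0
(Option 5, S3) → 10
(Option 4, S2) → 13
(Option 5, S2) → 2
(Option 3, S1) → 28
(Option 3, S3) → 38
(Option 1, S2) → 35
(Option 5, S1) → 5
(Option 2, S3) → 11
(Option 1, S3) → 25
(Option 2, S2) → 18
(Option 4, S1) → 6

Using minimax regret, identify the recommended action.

Option 1

Column bests: S1=38, S2=35, S3=38.
Option 1 regrets: 0, 0, 13 → max 13
Option 2 regrets: 38, 17, 27 → max 38
Option 3 regrets: 10, 20, 0 → max 20
Option 4 regrets: 32, 22, 10 → max 32
Option 5 regrets: 33, 33, 28 → max 33
Smallest max regret = 13 → Option 1.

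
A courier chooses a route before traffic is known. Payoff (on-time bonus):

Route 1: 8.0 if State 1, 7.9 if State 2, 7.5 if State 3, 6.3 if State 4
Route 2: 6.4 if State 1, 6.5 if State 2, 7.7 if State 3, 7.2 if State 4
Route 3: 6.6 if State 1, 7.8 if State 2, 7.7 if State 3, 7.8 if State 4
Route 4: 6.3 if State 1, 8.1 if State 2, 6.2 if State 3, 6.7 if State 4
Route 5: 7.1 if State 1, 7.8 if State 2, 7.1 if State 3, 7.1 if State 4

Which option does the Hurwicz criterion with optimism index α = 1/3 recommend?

Route 5

Route 1: 1/3·8.0 + 2/3·6.3 = 103/15
Route 2: 1/3·7.7 + 2/3·6.4 = 41/6
Route 3: 1/3·7.8 + 2/3·6.6 = 7
Route 4: 1/3·8.1 + 2/3·6.2 = 41/6
Route 5: 1/3·7.8 + 2/3·7.1 = 22/3
Highest Hurwicz score = 22/3 → Route 5.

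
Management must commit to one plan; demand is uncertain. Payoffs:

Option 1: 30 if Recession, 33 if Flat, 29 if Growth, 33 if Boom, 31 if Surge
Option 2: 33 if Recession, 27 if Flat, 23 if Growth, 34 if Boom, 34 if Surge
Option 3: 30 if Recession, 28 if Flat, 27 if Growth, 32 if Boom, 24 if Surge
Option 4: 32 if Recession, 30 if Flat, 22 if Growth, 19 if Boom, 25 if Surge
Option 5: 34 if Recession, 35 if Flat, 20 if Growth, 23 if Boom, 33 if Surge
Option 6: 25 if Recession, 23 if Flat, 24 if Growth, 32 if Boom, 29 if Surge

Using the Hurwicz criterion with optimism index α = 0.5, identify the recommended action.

Option 1: 0.5·33 + 0.5·29 = 31
Option 2: 0.5·34 + 0.5·23 = 28.5
Option 3: 0.5·32 + 0.5·24 = 28
Option 4: 0.5·32 + 0.5·19 = 25.5
Option 5: 0.5·35 + 0.5·20 = 27.5
Option 6: 0.5·32 + 0.5·23 = 27.5
Highest Hurwicz score = 31 → Option 1.

Option 1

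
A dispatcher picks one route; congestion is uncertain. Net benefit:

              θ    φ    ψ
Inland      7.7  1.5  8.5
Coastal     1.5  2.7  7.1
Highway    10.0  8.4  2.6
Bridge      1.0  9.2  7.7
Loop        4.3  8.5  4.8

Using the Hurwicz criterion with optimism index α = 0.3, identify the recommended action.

Inland: 0.3·8.5 + 0.7·1.5 = 3.6
Coastal: 0.3·7.1 + 0.7·1.5 = 3.18
Highway: 0.3·10.0 + 0.7·2.6 = 4.82
Bridge: 0.3·9.2 + 0.7·1.0 = 3.46
Loop: 0.3·8.5 + 0.7·4.3 = 5.56
Highest Hurwicz score = 5.56 → Loop.

Loop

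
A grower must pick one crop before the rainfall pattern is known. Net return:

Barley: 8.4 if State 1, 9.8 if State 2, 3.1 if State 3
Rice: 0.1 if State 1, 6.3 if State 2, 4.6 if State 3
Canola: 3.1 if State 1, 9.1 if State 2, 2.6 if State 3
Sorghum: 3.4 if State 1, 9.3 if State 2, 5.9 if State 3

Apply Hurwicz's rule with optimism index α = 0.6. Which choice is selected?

Barley: 0.6·9.8 + 0.4·3.1 = 7.12
Rice: 0.6·6.3 + 0.4·0.1 = 3.82
Canola: 0.6·9.1 + 0.4·2.6 = 6.5
Sorghum: 0.6·9.3 + 0.4·3.4 = 6.94
Highest Hurwicz score = 7.12 → Barley.

Barley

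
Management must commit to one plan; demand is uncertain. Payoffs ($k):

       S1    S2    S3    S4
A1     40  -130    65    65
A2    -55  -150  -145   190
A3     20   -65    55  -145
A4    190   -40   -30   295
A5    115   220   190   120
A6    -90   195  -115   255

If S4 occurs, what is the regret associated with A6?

40

Best payoff under S4 is 295.
Regret = 295 − 255 = 40.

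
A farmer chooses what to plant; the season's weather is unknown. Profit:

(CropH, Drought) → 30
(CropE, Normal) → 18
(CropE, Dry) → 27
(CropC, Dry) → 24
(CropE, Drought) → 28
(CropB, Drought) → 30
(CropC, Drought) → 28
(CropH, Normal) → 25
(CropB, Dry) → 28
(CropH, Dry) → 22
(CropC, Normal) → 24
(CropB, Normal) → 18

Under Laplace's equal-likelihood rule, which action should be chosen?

CropH

Row averages: CropB=76/3, CropE=73/3, CropH=77/3, CropC=76/3
Highest average = 77/3 → CropH.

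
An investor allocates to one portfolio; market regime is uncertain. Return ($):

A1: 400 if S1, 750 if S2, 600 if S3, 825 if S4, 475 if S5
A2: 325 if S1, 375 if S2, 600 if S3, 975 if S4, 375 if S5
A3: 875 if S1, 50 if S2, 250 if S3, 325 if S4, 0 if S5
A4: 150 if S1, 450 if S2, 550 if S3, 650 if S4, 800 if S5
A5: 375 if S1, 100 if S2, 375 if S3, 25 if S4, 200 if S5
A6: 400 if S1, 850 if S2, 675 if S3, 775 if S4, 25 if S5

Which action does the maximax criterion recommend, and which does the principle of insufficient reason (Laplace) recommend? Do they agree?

maximax → A2; laplace → A1 (disagree)

Row maxima: A1=825, A2=975, A3=875, A4=800, A5=375, A6=850
Best best-case = 975 → A2.
Row averages: A1=610, A2=530, A3=300, A4=520, A5=215, A6=545
Highest average = 610 → A1.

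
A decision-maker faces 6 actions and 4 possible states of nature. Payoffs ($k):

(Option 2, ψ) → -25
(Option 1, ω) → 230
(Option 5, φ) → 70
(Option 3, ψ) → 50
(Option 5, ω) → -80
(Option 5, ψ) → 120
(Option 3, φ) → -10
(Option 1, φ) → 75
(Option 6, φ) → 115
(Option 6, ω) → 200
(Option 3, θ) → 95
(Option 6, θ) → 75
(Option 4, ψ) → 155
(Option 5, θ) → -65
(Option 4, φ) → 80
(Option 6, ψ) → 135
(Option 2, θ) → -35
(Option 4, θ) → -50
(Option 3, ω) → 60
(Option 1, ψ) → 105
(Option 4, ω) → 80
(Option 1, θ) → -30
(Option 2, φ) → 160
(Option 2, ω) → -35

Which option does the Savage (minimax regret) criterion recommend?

Column bests: θ=95, φ=160, ψ=155, ω=230.
Option 1 regrets: 125, 85, 50, 0 → max 125
Option 2 regrets: 130, 0, 180, 265 → max 265
Option 3 regrets: 0, 170, 105, 170 → max 170
Option 4 regrets: 145, 80, 0, 150 → max 150
Option 5 regrets: 160, 90, 35, 310 → max 310
Option 6 regrets: 20, 45, 20, 30 → max 45
Smallest max regret = 45 → Option 6.

Option 6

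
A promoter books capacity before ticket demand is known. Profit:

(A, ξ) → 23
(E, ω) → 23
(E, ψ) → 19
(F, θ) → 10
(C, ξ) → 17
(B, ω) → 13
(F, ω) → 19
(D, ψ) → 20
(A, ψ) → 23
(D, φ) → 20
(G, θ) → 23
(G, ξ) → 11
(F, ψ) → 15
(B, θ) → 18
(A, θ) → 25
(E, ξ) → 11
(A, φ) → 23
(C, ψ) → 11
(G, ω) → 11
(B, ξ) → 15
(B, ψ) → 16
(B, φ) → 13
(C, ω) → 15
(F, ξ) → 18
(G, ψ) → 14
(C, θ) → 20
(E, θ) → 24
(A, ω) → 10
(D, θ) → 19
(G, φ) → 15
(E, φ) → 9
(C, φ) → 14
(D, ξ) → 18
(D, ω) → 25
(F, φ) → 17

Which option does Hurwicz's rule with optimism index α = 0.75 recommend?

D

A: 0.75·25 + 0.25·10 = 21.25
B: 0.75·18 + 0.25·13 = 16.75
C: 0.75·20 + 0.25·11 = 17.75
D: 0.75·25 + 0.25·18 = 23.25
E: 0.75·24 + 0.25·9 = 20.25
F: 0.75·19 + 0.25·10 = 16.75
G: 0.75·23 + 0.25·11 = 20
Highest Hurwicz score = 23.25 → D.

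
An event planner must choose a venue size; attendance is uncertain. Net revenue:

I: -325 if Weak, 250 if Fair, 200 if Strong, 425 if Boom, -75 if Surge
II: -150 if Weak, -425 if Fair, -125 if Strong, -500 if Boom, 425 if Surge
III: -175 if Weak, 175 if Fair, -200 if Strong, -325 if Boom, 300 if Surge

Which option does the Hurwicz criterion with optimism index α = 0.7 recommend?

I: 0.7·425 + 0.3·(-325) = 200
II: 0.7·425 + 0.3·(-500) = 147.5
III: 0.7·300 + 0.3·(-325) = 112.5
Highest Hurwicz score = 200 → I.

I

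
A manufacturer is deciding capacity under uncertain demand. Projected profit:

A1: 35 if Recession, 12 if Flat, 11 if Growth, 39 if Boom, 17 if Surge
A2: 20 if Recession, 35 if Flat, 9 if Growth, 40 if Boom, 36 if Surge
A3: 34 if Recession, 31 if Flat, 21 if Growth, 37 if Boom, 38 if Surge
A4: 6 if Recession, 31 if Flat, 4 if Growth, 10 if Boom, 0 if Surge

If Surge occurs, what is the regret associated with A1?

21

Best payoff under Surge is 38.
Regret = 38 − 17 = 21.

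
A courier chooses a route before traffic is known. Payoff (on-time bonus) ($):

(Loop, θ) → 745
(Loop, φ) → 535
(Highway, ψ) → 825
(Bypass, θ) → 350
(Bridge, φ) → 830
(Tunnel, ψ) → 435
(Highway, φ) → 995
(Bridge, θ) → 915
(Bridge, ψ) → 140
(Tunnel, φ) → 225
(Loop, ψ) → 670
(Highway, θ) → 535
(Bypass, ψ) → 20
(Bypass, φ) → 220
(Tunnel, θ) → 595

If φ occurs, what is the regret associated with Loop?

Best payoff under φ is 995.
Regret = 995 − 535 = 460.

460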